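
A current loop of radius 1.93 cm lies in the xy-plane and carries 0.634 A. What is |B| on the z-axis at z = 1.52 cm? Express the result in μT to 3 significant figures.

B ≈ 10.0 μT

On the axis of a circular loop, B = μ₀IR² / [2(R²+z²)^(3/2)].
R² + z² = (0.0193)² + (0.0152)² = 0.0006035 m², and (R²+z²)^(3/2) = 1.48×10⁻⁵ m³.
B = (4π×10⁻⁷ × 0.634 × 0.0003725) / (2 × 1.48×10⁻⁵) = 1.00×10⁻⁵ T.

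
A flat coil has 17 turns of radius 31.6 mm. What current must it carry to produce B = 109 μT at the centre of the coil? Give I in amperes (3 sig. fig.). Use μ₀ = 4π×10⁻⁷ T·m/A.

For an N-turn coil, B = Nμ₀I/(2R) with R = 0.0316 m, so I = 2RB/(Nμ₀) = 2 × 0.0316 × 1.09×10⁻⁴ / (17 × 4π×10⁻⁷) = 0.322 A.

I ≈ 0.322 A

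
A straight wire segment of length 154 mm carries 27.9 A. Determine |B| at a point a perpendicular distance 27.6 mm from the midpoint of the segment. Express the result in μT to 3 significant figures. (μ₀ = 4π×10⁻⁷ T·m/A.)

B ≈ 190 μT

For a finite straight segment, B = (μ₀I/4πd)(sinθ₁ + sinθ₂), where θ₁, θ₂ are the angles from the perpendicular to each end.
The perpendicular from the point meets the wire at its midpoint, so each end is L/2 = 0.077 m away along the wire.
sinθ₁ = 0.077/√(0.077²+0.0276²) = 0.9414; sinθ₂ = 0.077/√(0.077²+0.0276²) = 0.9414.
B = (4π×10⁻⁷ × 27.9) / (4π × 0.0276) × (0.9414 + 0.9414) = 1.90×10⁻⁴ T.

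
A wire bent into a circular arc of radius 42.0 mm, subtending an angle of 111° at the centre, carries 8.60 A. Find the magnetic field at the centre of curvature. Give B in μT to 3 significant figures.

B ≈ 39.7 μT

The Biot–Savart field of a circular arc at its centre is B = μ₀Iφ/(4πR), with φ = 1.937 rad.
B = (4π×10⁻⁷ × 8.60 × 1.937) / (4π × 0.042) = 3.97×10⁻⁵ T.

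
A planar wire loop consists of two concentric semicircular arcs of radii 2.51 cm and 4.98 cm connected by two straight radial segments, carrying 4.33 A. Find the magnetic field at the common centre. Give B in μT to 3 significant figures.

The radial connectors point toward the centre, so dl × r̂ = 0 and they contribute nothing.
Each semicircle gives μ₀I/(4R): inner arc 5.42×10⁻⁵ T, outer arc 2.73×10⁻⁵ T.
The two arcs carry current in opposite angular senses, so their fields oppose: B = |5.42×10⁻⁵ − 2.73×10⁻⁵| = 2.69×10⁻⁵ T.

B ≈ 26.9 μT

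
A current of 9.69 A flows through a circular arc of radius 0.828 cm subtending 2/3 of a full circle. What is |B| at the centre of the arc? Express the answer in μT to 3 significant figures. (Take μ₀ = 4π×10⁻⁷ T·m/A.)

B ≈ 490 μT

The Biot–Savart field of a circular arc at its centre is B = μ₀Iφ/(4πR), with φ = 4.189 rad.
B = (4π×10⁻⁷ × 9.69 × 4.189) / (4π × 0.00828) = 4.90×10⁻⁴ T.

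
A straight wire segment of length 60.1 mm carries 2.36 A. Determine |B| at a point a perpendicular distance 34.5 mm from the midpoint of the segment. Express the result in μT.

For a finite straight segment, B = (μ₀I/4πd)(sinθ₁ + sinθ₂), where θ₁, θ₂ are the angles from the perpendicular to each end.
The perpendicular from the point meets the wire at its midpoint, so each end is L/2 = 0.03005 m away along the wire.
sinθ₁ = 0.03005/√(0.03005²+0.0345²) = 0.6568; sinθ₂ = 0.03005/√(0.03005²+0.0345²) = 0.6568.
B = (4π×10⁻⁷ × 2.36) / (4π × 0.0345) × (0.6568 + 0.6568) = 8.99×10⁻⁶ T.

B ≈ 8.99 μT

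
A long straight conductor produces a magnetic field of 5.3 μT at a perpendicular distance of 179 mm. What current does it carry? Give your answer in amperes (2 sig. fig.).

I ≈ 4.7 A

For a long straight wire B = μ₀I/(2πd), so I = 2πdB/μ₀.
I = 2π × 0.179 × 5.30×10⁻⁶ / (4π×10⁻⁷) = 4.74 A.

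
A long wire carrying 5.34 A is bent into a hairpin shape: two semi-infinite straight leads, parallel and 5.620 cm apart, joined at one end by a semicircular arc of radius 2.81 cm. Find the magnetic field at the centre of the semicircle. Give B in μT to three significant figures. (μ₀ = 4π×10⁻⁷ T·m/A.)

B ≈ 97.7 μT

The semicircular arc contributes B_arc = μ₀I·π/(4πR) = μ₀I/(4R) = 5.97×10⁻⁵ T.
Each semi-infinite lead is at perpendicular distance R = 0.0281 m from the centre, with the perpendicular foot at its near end, so it contributes μ₀I/(4πR); both point the same way, together 3.80×10⁻⁵ T.
Arc and leads all point the same direction: B = 5.97×10⁻⁵ + 3.80×10⁻⁵ = 9.77×10⁻⁵ T.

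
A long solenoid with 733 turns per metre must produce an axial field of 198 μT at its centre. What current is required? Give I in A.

I ≈ 0.215 A

Inside a long solenoid B = μ₀nI with n = 733 m⁻¹, so I = B/(μ₀n).
I = 1.98×10⁻⁴ / (4π×10⁻⁷ × 733) = 0.215 A.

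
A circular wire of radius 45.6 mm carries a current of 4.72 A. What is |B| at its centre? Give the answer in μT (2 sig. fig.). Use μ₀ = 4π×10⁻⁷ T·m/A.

At the centre of a circular loop the Biot–Savart law gives B = μ₀I/(2R).
B = (4π×10⁻⁷ × 4.72) / (2 × 0.0456) = 6.50×10⁻⁵ T.

B ≈ 65 μT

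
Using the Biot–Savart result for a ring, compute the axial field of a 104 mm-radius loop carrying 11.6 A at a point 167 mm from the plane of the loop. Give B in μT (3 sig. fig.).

B ≈ 10.4 μT

On the axis of a circular loop, B = μ₀IR² / [2(R²+z²)^(3/2)].
R² + z² = (0.104)² + (0.167)² = 0.03871 m², and (R²+z²)^(3/2) = 7.61×10⁻³ m³.
B = (4π×10⁻⁷ × 11.6 × 0.01082) / (2 × 7.61×10⁻³) = 1.04×10⁻⁵ T.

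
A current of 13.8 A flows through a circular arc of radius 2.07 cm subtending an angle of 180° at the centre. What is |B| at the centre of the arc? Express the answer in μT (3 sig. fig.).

B ≈ 209 μT

The Biot–Savart field of a circular arc at its centre is B = μ₀Iφ/(4πR), with φ = 3.142 rad.
B = (4π×10⁻⁷ × 13.8 × 3.142) / (4π × 0.0207) = 2.09×10⁻⁴ T.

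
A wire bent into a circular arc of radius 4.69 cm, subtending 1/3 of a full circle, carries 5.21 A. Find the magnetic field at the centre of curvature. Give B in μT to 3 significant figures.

B ≈ 23.3 μT

The Biot–Savart field of a circular arc at its centre is B = μ₀Iφ/(4πR), with φ = 2.094 rad.
B = (4π×10⁻⁷ × 5.21 × 2.094) / (4π × 0.0469) = 2.33×10⁻⁵ T.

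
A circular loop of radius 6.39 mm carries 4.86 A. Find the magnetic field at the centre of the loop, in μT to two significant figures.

At the centre of a circular loop the Biot–Savart law gives B = μ₀I/(2R).
B = (4π×10⁻⁷ × 4.86) / (2 × 0.00639) = 4.78×10⁻⁴ T.

B ≈ 480 μT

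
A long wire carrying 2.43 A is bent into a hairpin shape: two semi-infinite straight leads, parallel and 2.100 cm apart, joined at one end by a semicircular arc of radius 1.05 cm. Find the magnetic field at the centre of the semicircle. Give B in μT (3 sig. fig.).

B ≈ 119 μT

The semicircular arc contributes B_arc = μ₀I·π/(4πR) = μ₀I/(4R) = 7.27×10⁻⁵ T.
Each semi-infinite lead is at perpendicular distance R = 0.0105 m from the centre, with the perpendicular foot at its near end, so it contributes μ₀I/(4πR); both point the same way, together 4.63×10⁻⁵ T.
Arc and leads all point the same direction: B = 7.27×10⁻⁵ + 4.63×10⁻⁵ = 1.19×10⁻⁴ T.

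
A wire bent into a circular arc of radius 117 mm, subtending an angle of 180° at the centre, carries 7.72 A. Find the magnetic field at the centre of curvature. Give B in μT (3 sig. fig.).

The Biot–Savart field of a circular arc at its centre is B = μ₀Iφ/(4πR), with φ = 3.142 rad.
B = (4π×10⁻⁷ × 7.72 × 3.142) / (4π × 0.117) = 2.07×10⁻⁵ T.

B ≈ 20.7 μT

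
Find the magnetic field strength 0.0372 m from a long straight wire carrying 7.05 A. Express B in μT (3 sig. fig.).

For an infinitely long straight wire, B = μ₀I/(2πd).
B = (4π×10⁻⁷ × 7.05) / (2π × 0.0372) = 3.79×10⁻⁵ T.

B ≈ 37.9 μT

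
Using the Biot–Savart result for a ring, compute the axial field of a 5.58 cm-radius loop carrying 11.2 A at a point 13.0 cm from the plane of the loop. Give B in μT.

On the axis of a circular loop, B = μ₀IR² / [2(R²+z²)^(3/2)].
R² + z² = (0.0558)² + (0.13)² = 0.02001 m², and (R²+z²)^(3/2) = 2.83×10⁻³ m³.
B = (4π×10⁻⁷ × 11.2 × 0.003114) / (2 × 2.83×10⁻³) = 7.74×10⁻⁶ T.

B ≈ 7.74 μT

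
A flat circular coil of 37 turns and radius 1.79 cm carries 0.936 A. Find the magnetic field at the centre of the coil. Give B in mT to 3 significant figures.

B ≈ 1.22 mT

For an N-turn flat coil, B = Nμ₀I/(2R) with R = 0.0179 m.
B = 37 × 3.29×10⁻⁵ T = 1.22×10⁻³ T.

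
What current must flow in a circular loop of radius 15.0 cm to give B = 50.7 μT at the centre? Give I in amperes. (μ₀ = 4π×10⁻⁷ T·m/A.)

At the centre of a circular loop B = μ₀I/(2R), so I = 2RB/μ₀.
With R = 0.15 m, I = 2 × 0.15 × 5.07×10⁻⁵ / (4π×10⁻⁷) = 12.1 A.

I ≈ 12.1 A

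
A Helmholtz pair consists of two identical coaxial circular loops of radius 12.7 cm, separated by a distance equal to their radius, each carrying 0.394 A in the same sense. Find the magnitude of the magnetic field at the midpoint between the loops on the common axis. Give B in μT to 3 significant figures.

Each loop contributes B = μ₀IR²/[2(R²+z²)^(3/2)] on the axis, with z measured from that loop.
Loop 1 (z = 0.0635 m): B₁ = 1.39×10⁻⁶ T. Loop 2 (z = 0.0635 m): B₂ = 1.39×10⁻⁶ T.
The fields add: B = B₁ + B₂ = 2.79×10⁻⁶ T.

B ≈ 2.79 μT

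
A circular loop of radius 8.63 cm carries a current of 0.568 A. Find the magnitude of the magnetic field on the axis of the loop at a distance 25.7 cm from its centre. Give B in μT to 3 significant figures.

On the axis of a circular loop, B = μ₀IR² / [2(R²+z²)^(3/2)].
R² + z² = (0.0863)² + (0.257)² = 0.0735 m², and (R²+z²)^(3/2) = 1.99×10⁻² m³.
B = (4π×10⁻⁷ × 0.568 × 0.007448) / (2 × 1.99×10⁻²) = 1.33×10⁻⁷ T.

B ≈ 0.133 μT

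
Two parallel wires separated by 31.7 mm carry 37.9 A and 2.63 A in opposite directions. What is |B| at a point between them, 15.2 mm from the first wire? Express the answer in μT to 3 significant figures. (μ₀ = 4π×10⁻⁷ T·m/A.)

Each long wire gives B = μ₀I/(2πd). Distances are d₁ = 0.0152 m and d₂ = 0.0165 m.
B₁ = 4.99×10⁻⁴ T, B₂ = 3.19×10⁻⁵ T.
Between antiparallel currents both contributions point the same way, so they add. B = B₁ + B₂ = 4.99×10⁻⁴ + 3.19×10⁻⁵ = 5.31×10⁻⁴ T.

B ≈ 531 μT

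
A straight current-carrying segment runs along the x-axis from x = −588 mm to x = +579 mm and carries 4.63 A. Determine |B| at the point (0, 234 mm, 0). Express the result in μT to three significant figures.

B ≈ 3.67 μT

For a finite straight segment, B = (μ₀I/4πd)(sinθ₁ + sinθ₂), where θ₁, θ₂ are the angles from the perpendicular to each end.
The perpendicular distance is d = 0.234 m; the end-offsets along the wire are a = 0.588 m and b = 0.579 m.
sinθ₁ = 0.588/√(0.588²+0.234²) = 0.9291; sinθ₂ = 0.579/√(0.579²+0.234²) = 0.9271.
B = (4π×10⁻⁷ × 4.63) / (4π × 0.234) × (0.9291 + 0.9271) = 3.67×10⁻⁶ T.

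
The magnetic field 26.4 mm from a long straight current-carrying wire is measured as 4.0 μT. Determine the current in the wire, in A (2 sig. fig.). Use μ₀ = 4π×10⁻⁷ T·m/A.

I ≈ 0.53 A

For a long straight wire B = μ₀I/(2πd), so I = 2πdB/μ₀.
I = 2π × 0.0264 × 4.00×10⁻⁶ / (4π×10⁻⁷) = 0.528 A.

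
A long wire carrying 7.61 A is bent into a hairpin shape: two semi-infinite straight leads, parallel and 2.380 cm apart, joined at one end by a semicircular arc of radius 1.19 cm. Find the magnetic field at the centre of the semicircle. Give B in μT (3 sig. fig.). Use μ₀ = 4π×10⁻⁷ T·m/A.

The semicircular arc contributes B_arc = μ₀I·π/(4πR) = μ₀I/(4R) = 2.01×10⁻⁴ T.
Each semi-infinite lead is at perpendicular distance R = 0.0119 m from the centre, with the perpendicular foot at its near end, so it contributes μ₀I/(4πR); both point the same way, together 1.28×10⁻⁴ T.
Arc and leads all point the same direction: B = 2.01×10⁻⁴ + 1.28×10⁻⁴ = 3.29×10⁻⁴ T.

B ≈ 329 μT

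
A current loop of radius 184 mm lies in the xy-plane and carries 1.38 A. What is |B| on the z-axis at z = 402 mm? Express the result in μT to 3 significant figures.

On the axis of a circular loop, B = μ₀IR² / [2(R²+z²)^(3/2)].
R² + z² = (0.184)² + (0.402)² = 0.1955 m², and (R²+z²)^(3/2) = 8.64×10⁻² m³.
B = (4π×10⁻⁷ × 1.38 × 0.03386) / (2 × 8.64×10⁻²) = 3.40×10⁻⁷ T.

B ≈ 0.340 μT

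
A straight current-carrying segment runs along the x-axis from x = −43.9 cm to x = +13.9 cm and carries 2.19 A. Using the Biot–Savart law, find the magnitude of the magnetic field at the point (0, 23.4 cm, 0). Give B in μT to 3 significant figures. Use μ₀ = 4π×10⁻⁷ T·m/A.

B ≈ 1.30 μT

For a finite straight segment, B = (μ₀I/4πd)(sinθ₁ + sinθ₂), where θ₁, θ₂ are the angles from the perpendicular to each end.
The perpendicular distance is d = 0.234 m; the end-offsets along the wire are a = 0.439 m and b = 0.139 m.
sinθ₁ = 0.439/√(0.439²+0.234²) = 0.8825; sinθ₂ = 0.139/√(0.139²+0.234²) = 0.5107.
B = (4π×10⁻⁷ × 2.19) / (4π × 0.234) × (0.8825 + 0.5107) = 1.30×10⁻⁶ T.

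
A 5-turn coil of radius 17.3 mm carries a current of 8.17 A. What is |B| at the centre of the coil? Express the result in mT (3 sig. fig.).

B ≈ 1.48 mT

For an N-turn flat coil, B = Nμ₀I/(2R) with R = 0.0173 m.
B = 5 × 2.97×10⁻⁴ T = 1.48×10⁻³ T.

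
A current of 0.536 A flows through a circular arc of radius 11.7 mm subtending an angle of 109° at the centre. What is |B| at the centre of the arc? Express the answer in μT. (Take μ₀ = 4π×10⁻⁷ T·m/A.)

The Biot–Savart field of a circular arc at its centre is B = μ₀Iφ/(4πR), with φ = 1.902 rad.
B = (4π×10⁻⁷ × 0.536 × 1.902) / (4π × 0.0117) = 8.72×10⁻⁶ T.

B ≈ 8.72 μT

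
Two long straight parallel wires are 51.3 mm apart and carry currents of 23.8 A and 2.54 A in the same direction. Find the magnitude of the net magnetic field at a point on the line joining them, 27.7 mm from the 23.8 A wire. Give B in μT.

B ≈ 150 μT

Each long wire gives B = μ₀I/(2πd). Distances are d₁ = 0.0277 m and d₂ = 0.0236 m.
B₁ = 1.72×10⁻⁴ T, B₂ = 2.15×10⁻⁵ T.
Between parallel currents the two contributions point in opposite directions, so they subtract. B = |B₁ − B₂| = |1.72×10⁻⁴ − 2.15×10⁻⁵| = 1.50×10⁻⁴ T.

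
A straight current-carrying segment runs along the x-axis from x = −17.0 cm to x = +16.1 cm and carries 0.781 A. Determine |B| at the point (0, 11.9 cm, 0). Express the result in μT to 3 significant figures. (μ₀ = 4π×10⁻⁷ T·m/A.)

For a finite straight segment, B = (μ₀I/4πd)(sinθ₁ + sinθ₂), where θ₁, θ₂ are the angles from the perpendicular to each end.
The perpendicular distance is d = 0.119 m; the end-offsets along the wire are a = 0.17 m and b = 0.161 m.
sinθ₁ = 0.17/√(0.17²+0.119²) = 0.8192; sinθ₂ = 0.161/√(0.161²+0.119²) = 0.8042.
B = (4π×10⁻⁷ × 0.781) / (4π × 0.119) × (0.8192 + 0.8042) = 1.07×10⁻⁶ T.

B ≈ 1.07 μT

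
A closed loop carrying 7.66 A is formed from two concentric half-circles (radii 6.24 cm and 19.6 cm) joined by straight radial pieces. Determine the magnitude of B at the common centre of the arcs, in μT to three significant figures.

B ≈ 26.3 μT

The radial connectors point toward the centre, so dl × r̂ = 0 and they contribute nothing.
Each semicircle gives μ₀I/(4R): inner arc 3.86×10⁻⁵ T, outer arc 1.23×10⁻⁵ T.
The two arcs carry current in opposite angular senses, so their fields oppose: B = |3.86×10⁻⁵ − 1.23×10⁻⁵| = 2.63×10⁻⁵ T.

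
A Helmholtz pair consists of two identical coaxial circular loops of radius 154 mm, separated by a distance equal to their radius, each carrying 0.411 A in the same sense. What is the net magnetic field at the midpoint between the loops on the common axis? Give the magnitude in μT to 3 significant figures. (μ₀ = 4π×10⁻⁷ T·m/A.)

Each loop contributes B = μ₀IR²/[2(R²+z²)^(3/2)] on the axis, with z measured from that loop.
Loop 1 (z = 0.077 m): B₁ = 1.20×10⁻⁶ T. Loop 2 (z = 0.077 m): B₂ = 1.20×10⁻⁶ T.
The fields add: B = B₁ + B₂ = 2.40×10⁻⁶ T.

B ≈ 2.40 μT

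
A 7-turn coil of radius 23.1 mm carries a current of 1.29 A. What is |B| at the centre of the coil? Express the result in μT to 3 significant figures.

B ≈ 246 μT

For an N-turn flat coil, B = Nμ₀I/(2R) with R = 0.0231 m.
B = 7 × 3.51×10⁻⁵ T = 2.46×10⁻⁴ T.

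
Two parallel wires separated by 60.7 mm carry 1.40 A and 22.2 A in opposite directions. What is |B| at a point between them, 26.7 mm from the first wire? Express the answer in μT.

Each long wire gives B = μ₀I/(2πd). Distances are d₁ = 0.0267 m and d₂ = 0.034 m.
B₁ = 1.05×10⁻⁵ T, B₂ = 1.31×10⁻⁴ T.
Between antiparallel currents both contributions point the same way, so they add. B = B₁ + B₂ = 1.05×10⁻⁵ + 1.31×10⁻⁴ = 1.41×10⁻⁴ T.

B ≈ 141 μT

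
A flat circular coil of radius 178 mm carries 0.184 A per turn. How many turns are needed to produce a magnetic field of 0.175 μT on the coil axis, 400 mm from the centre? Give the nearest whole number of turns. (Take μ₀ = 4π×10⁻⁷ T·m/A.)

For an N-turn coil, B = Nμ₀IR²/[2(R²+z²)^(3/2)]. A single turn gives B₁ = 4.36×10⁻⁸ T with R = 0.178 m, z = 0.4 m.
N = B/B₁ = 1.75×10⁻⁷ / 4.36×10⁻⁸ = 4.01.

N = 4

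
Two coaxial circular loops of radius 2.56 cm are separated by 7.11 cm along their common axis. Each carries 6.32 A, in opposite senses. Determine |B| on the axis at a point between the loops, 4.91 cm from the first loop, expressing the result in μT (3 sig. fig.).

Each loop contributes B = μ₀IR²/[2(R²+z²)^(3/2)] on the axis, with z measured from that loop.
Loop 1 (z = 0.0491 m): B₁ = 1.53×10⁻⁵ T. Loop 2 (z = 0.022 m): B₂ = 6.77×10⁻⁵ T.
The fields oppose: B = |B₁ − B₂| = 5.23×10⁻⁵ T.

B ≈ 52.3 μT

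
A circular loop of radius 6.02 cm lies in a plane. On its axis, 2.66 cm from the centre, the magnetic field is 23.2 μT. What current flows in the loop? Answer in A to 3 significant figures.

On the axis of a loop, B = μ₀IR²/[2(R²+z²)^(3/2)], so I = 2B(R²+z²)^(3/2)/(μ₀R²).
R² + z² = 0.003624 + 0.0007076 = 0.004332 m²; raised to 3/2 gives 2.85×10⁻⁴ m³.
I = 2 × 2.32×10⁻⁵ × 2.85×10⁻⁴ / (1.26×10⁻⁶ × 0.003624) = 2.90 A.

I ≈ 2.90 A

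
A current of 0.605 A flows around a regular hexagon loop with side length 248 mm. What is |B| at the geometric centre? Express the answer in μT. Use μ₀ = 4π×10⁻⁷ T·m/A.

B ≈ 1.69 μT

Each side is a finite straight segment at perpendicular distance d = a/(2 tan(π/6)) = 0.2148 m from the centre, with end-angles ±π/6.
One side contributes B₁ = (μ₀I/4πd)·2 sin(π/6) = 2.82×10⁻⁷ T.
All 6 sides add in the same direction: B = 6 × 2.82×10⁻⁷ = 1.69×10⁻⁶ T.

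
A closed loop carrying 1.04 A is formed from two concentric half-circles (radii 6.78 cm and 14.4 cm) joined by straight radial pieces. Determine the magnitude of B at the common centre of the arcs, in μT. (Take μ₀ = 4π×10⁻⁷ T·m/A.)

The radial connectors point toward the centre, so dl × r̂ = 0 and they contribute nothing.
Each semicircle gives μ₀I/(4R): inner arc 4.82×10⁻⁶ T, outer arc 2.27×10⁻⁶ T.
The two arcs carry current in opposite angular senses, so their fields oppose: B = |4.82×10⁻⁶ − 2.27×10⁻⁶| = 2.55×10⁻⁶ T.

B ≈ 2.55 μT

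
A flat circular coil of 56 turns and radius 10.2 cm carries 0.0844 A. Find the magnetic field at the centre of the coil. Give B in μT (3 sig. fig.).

For an N-turn flat coil, B = Nμ₀I/(2R) with R = 0.102 m.
B = 56 × 5.20×10⁻⁷ T = 2.91×10⁻⁵ T.

B ≈ 29.1 μT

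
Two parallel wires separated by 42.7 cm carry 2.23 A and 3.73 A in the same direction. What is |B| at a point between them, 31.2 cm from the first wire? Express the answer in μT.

Each long wire gives B = μ₀I/(2πd). Distances are d₁ = 0.312 m and d₂ = 0.115 m.
B₁ = 1.43×10⁻⁶ T, B₂ = 6.49×10⁻⁶ T.
Between parallel currents the two contributions point in opposite directions, so they subtract. B = |B₁ − B₂| = |1.43×10⁻⁶ − 6.49×10⁻⁶| = 5.06×10⁻⁶ T.

B ≈ 5.06 μT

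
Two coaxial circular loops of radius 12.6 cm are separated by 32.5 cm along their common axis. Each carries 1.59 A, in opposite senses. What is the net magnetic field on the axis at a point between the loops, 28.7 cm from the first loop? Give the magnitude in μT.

B ≈ 6.44 μT

Each loop contributes B = μ₀IR²/[2(R²+z²)^(3/2)] on the axis, with z measured from that loop.
Loop 1 (z = 0.287 m): B₁ = 5.15×10⁻⁷ T. Loop 2 (z = 0.038 m): B₂ = 6.96×10⁻⁶ T.
The fields oppose: B = |B₁ − B₂| = 6.44×10⁻⁶ T.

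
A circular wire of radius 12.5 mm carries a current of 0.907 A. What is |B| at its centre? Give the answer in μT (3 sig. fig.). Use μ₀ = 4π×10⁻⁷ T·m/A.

At the centre of a circular loop the Biot–Savart law gives B = μ₀I/(2R).
B = (4π×10⁻⁷ × 0.907) / (2 × 0.0125) = 4.56×10⁻⁵ T.

B ≈ 45.6 μT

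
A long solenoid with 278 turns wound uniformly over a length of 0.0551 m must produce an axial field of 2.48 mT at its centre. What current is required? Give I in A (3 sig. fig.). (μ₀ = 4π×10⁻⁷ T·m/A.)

I ≈ 0.391 A

Inside a long solenoid B = μ₀nI with n = 5045 m⁻¹, so I = B/(μ₀n).
I = 2.48×10⁻³ / (4π×10⁻⁷ × 5045) = 0.391 A.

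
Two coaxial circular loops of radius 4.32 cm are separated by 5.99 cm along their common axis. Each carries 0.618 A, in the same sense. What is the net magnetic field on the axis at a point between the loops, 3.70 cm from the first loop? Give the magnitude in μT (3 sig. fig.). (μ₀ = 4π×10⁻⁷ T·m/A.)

B ≈ 10.1 μT

Each loop contributes B = μ₀IR²/[2(R²+z²)^(3/2)] on the axis, with z measured from that loop.
Loop 1 (z = 0.037 m): B₁ = 3.94×10⁻⁶ T. Loop 2 (z = 0.0229 m): B₂ = 6.20×10⁻⁶ T.
The fields add: B = B₁ + B₂ = 1.01×10⁻⁵ T.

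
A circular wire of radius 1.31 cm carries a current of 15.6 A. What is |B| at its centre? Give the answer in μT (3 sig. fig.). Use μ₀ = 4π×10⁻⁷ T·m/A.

At the centre of a circular loop the Biot–Savart law gives B = μ₀I/(2R).
B = (4π×10⁻⁷ × 15.6) / (2 × 0.0131) = 7.48×10⁻⁴ T.

B ≈ 748 μT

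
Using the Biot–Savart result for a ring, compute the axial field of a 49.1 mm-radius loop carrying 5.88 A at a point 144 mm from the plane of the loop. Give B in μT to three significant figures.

B ≈ 2.53 μT

On the axis of a circular loop, B = μ₀IR² / [2(R²+z²)^(3/2)].
R² + z² = (0.0491)² + (0.144)² = 0.02315 m², and (R²+z²)^(3/2) = 3.52×10⁻³ m³.
B = (4π×10⁻⁷ × 5.88 × 0.002411) / (2 × 3.52×10⁻³) = 2.53×10⁻⁶ T.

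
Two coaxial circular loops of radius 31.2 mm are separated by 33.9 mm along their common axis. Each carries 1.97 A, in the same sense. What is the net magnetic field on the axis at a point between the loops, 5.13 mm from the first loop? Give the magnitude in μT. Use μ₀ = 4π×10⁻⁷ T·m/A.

B ≈ 53.9 μT

Each loop contributes B = μ₀IR²/[2(R²+z²)^(3/2)] on the axis, with z measured from that loop.
Loop 1 (z = 0.00513 m): B₁ = 3.81×10⁻⁵ T. Loop 2 (z = 0.02877 m): B₂ = 1.58×10⁻⁵ T.
The fields add: B = B₁ + B₂ = 5.39×10⁻⁵ T.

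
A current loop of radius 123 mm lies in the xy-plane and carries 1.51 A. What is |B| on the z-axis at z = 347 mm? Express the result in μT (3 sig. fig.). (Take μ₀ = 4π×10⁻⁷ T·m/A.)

On the axis of a circular loop, B = μ₀IR² / [2(R²+z²)^(3/2)].
R² + z² = (0.123)² + (0.347)² = 0.1355 m², and (R²+z²)^(3/2) = 4.99×10⁻² m³.
B = (4π×10⁻⁷ × 1.51 × 0.01513) / (2 × 4.99×10⁻²) = 2.88×10⁻⁷ T.

B ≈ 0.288 μT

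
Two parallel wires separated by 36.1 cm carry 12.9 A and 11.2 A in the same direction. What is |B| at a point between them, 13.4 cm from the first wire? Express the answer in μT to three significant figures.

B ≈ 9.39 μT

Each long wire gives B = μ₀I/(2πd). Distances are d₁ = 0.134 m and d₂ = 0.227 m.
B₁ = 1.93×10⁻⁵ T, B₂ = 9.87×10⁻⁶ T.
Between parallel currents the two contributions point in opposite directions, so they subtract. B = |B₁ − B₂| = |1.93×10⁻⁵ − 9.87×10⁻⁶| = 9.39×10⁻⁶ T.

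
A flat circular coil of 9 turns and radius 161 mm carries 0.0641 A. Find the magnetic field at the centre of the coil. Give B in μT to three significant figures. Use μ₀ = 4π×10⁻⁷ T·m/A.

For an N-turn flat coil, B = Nμ₀I/(2R) with R = 0.161 m.
B = 9 × 2.50×10⁻⁷ T = 2.25×10⁻⁶ T.

B ≈ 2.25 μT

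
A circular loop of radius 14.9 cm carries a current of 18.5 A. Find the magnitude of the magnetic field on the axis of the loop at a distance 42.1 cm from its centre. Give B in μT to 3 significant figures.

On the axis of a circular loop, B = μ₀IR² / [2(R²+z²)^(3/2)].
R² + z² = (0.149)² + (0.421)² = 0.1994 m², and (R²+z²)^(3/2) = 8.91×10⁻² m³.
B = (4π×10⁻⁷ × 18.5 × 0.0222) / (2 × 8.91×10⁻²) = 2.90×10⁻⁶ T.

B ≈ 2.90 μT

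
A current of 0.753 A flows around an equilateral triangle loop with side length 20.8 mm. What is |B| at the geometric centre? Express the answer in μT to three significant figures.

Each side is a finite straight segment at perpendicular distance d = a/(2 tan(π/3)) = 0.006004 m from the centre, with end-angles ±π/3.
One side contributes B₁ = (μ₀I/4πd)·2 sin(π/3) = 2.17×10⁻⁵ T.
All 3 sides add in the same direction: B = 3 × 2.17×10⁻⁵ = 6.52×10⁻⁵ T.

B ≈ 65.2 μT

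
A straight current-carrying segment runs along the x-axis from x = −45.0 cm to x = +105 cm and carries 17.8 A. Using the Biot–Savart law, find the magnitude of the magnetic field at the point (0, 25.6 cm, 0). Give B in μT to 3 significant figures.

B ≈ 12.8 μT

For a finite straight segment, B = (μ₀I/4πd)(sinθ₁ + sinθ₂), where θ₁, θ₂ are the angles from the perpendicular to each end.
The perpendicular distance is d = 0.256 m; the end-offsets along the wire are a = 0.45 m and b = 1.05 m.
sinθ₁ = 0.45/√(0.45²+0.256²) = 0.8692; sinθ₂ = 1.05/√(1.05²+0.256²) = 0.9715.
B = (4π×10⁻⁷ × 17.8) / (4π × 0.256) × (0.8692 + 0.9715) = 1.28×10⁻⁵ T.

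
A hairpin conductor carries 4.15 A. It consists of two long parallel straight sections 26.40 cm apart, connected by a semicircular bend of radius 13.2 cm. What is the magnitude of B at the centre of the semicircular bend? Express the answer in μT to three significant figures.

The semicircular arc contributes B_arc = μ₀I·π/(4πR) = μ₀I/(4R) = 9.88×10⁻⁶ T.
Each semi-infinite lead is at perpendicular distance R = 0.132 m from the centre, with the perpendicular foot at its near end, so it contributes μ₀I/(4πR); both point the same way, together 6.29×10⁻⁶ T.
Arc and leads all point the same direction: B = 9.88×10⁻⁶ + 6.29×10⁻⁶ = 1.62×10⁻⁵ T.

B ≈ 16.2 μT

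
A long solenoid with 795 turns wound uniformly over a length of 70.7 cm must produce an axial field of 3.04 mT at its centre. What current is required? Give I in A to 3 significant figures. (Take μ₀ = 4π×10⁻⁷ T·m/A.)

Inside a long solenoid B = μ₀nI with n = 1124 m⁻¹, so I = B/(μ₀n).
I = 3.04×10⁻³ / (4π×10⁻⁷ × 1124) = 2.15 A.

I ≈ 2.15 A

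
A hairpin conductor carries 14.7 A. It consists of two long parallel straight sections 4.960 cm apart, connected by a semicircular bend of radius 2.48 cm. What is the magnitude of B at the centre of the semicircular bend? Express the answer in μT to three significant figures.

B ≈ 305 μT

The semicircular arc contributes B_arc = μ₀I·π/(4πR) = μ₀I/(4R) = 1.86×10⁻⁴ T.
Each semi-infinite lead is at perpendicular distance R = 0.0248 m from the centre, with the perpendicular foot at its near end, so it contributes μ₀I/(4πR); both point the same way, together 1.19×10⁻⁴ T.
Arc and leads all point the same direction: B = 1.86×10⁻⁴ + 1.19×10⁻⁴ = 3.05×10⁻⁴ T.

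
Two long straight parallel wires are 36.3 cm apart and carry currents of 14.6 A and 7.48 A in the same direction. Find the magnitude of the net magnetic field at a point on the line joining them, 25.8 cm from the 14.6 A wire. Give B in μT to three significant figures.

Each long wire gives B = μ₀I/(2πd). Distances are d₁ = 0.258 m and d₂ = 0.105 m.
B₁ = 1.13×10⁻⁵ T, B₂ = 1.42×10⁻⁵ T.
Between parallel currents the two contributions point in opposite directions, so they subtract. B = |B₁ − B₂| = |1.13×10⁻⁵ − 1.42×10⁻⁵| = 2.93×10⁻⁶ T.

B ≈ 2.93 μT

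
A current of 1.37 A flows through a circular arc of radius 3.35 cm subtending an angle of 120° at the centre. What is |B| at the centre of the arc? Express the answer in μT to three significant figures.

B ≈ 8.57 μT

The Biot–Savart field of a circular arc at its centre is B = μ₀Iφ/(4πR), with φ = 2.094 rad.
B = (4π×10⁻⁷ × 1.37 × 2.094) / (4π × 0.0335) = 8.57×10⁻⁶ T.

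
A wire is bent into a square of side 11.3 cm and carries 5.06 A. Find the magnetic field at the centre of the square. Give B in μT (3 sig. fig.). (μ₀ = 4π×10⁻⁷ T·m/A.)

Each side is a finite straight segment at perpendicular distance d = a/(2 tan(π/4)) = 0.0565 m from the centre, with end-angles ±π/4.
One side contributes B₁ = (μ₀I/4πd)·2 sin(π/4) = 1.27×10⁻⁵ T.
All 4 sides add in the same direction: B = 4 × 1.27×10⁻⁵ = 5.07×10⁻⁵ T.

B ≈ 50.7 μT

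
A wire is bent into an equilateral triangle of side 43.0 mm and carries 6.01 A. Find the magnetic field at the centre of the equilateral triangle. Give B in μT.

Each side is a finite straight segment at perpendicular distance d = a/(2 tan(π/3)) = 0.01241 m from the centre, with end-angles ±π/3.
One side contributes B₁ = (μ₀I/4πd)·2 sin(π/3) = 8.39×10⁻⁵ T.
All 3 sides add in the same direction: B = 3 × 8.39×10⁻⁵ = 2.52×10⁻⁴ T.

B ≈ 252 μT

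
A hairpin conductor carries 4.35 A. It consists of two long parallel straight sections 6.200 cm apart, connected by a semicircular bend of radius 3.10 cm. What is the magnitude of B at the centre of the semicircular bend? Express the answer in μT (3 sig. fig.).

B ≈ 72.1 μT

The semicircular arc contributes B_arc = μ₀I·π/(4πR) = μ₀I/(4R) = 4.41×10⁻⁵ T.
Each semi-infinite lead is at perpendicular distance R = 0.031 m from the centre, with the perpendicular foot at its near end, so it contributes μ₀I/(4πR); both point the same way, together 2.81×10⁻⁵ T.
Arc and leads all point the same direction: B = 4.41×10⁻⁵ + 2.81×10⁻⁵ = 7.21×10⁻⁵ T.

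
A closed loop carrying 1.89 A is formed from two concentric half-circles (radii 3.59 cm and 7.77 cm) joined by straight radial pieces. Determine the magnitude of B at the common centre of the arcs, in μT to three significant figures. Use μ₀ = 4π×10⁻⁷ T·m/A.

B ≈ 8.90 μT

The radial connectors point toward the centre, so dl × r̂ = 0 and they contribute nothing.
Each semicircle gives μ₀I/(4R): inner arc 1.65×10⁻⁵ T, outer arc 7.64×10⁻⁶ T.
The two arcs carry current in opposite angular senses, so their fields oppose: B = |1.65×10⁻⁵ − 7.64×10⁻⁶| = 8.90×10⁻⁶ T.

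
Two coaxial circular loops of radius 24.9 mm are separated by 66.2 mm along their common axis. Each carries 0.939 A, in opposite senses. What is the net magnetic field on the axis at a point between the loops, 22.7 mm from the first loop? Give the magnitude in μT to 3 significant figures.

B ≈ 6.66 μT

Each loop contributes B = μ₀IR²/[2(R²+z²)^(3/2)] on the axis, with z measured from that loop.
Loop 1 (z = 0.0227 m): B₁ = 9.56×10⁻⁶ T. Loop 2 (z = 0.0435 m): B₂ = 2.91×10⁻⁶ T.
The fields oppose: B = |B₁ − B₂| = 6.66×10⁻⁶ T.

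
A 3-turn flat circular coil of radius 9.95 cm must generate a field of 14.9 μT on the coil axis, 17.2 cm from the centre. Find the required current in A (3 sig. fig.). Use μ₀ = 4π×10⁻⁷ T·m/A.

For an N-turn coil, B = Nμ₀IR²/[2(R²+z²)^(3/2)] with R = 0.0995 m, z = 0.172 m, so I = 2B(R²+z²)^(3/2)/(Nμ₀R²) = 2 × 1.49×10⁻⁵ × 7.85×10⁻³ / (3 × 4π×10⁻⁷ × 0.0099) = 6.26 A.

I ≈ 6.26 A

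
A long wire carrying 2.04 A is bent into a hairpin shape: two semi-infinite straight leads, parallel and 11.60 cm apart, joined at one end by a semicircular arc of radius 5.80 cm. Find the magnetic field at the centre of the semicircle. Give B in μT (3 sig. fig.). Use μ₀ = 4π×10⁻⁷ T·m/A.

B ≈ 18.1 μT

The semicircular arc contributes B_arc = μ₀I·π/(4πR) = μ₀I/(4R) = 1.10×10⁻⁵ T.
Each semi-infinite lead is at perpendicular distance R = 0.058 m from the centre, with the perpendicular foot at its near end, so it contributes μ₀I/(4πR); both point the same way, together 7.03×10⁻⁶ T.
Arc and leads all point the same direction: B = 1.10×10⁻⁵ + 7.03×10⁻⁶ = 1.81×10⁻⁵ T.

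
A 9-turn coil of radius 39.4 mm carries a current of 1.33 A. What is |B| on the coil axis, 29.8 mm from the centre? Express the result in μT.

For an N-turn flat coil, B = Nμ₀IR²/[2(R²+z²)^(3/2)] with R = 0.0394 m, z = 0.0298 m.
B = 9 × 1.08×10⁻⁵ T = 9.68×10⁻⁵ T.

B ≈ 96.8 μT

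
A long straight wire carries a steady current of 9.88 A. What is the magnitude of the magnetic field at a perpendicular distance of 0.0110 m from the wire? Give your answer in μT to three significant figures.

For an infinitely long straight wire, B = μ₀I/(2πd).
B = (4π×10⁻⁷ × 9.88) / (2π × 0.011) = 1.80×10⁻⁴ T.

B ≈ 180 μT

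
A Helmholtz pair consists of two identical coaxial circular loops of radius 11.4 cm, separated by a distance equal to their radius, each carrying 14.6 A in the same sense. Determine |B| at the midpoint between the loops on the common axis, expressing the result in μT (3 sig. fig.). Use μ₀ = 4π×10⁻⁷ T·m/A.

B ≈ 115 μT

Each loop contributes B = μ₀IR²/[2(R²+z²)^(3/2)] on the axis, with z measured from that loop.
Loop 1 (z = 0.057 m): B₁ = 5.76×10⁻⁵ T. Loop 2 (z = 0.057 m): B₂ = 5.76×10⁻⁵ T.
The fields add: B = B₁ + B₂ = 1.15×10⁻⁴ T.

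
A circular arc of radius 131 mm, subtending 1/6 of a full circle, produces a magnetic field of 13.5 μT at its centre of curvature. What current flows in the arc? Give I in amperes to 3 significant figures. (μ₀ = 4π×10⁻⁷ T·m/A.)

For a circular arc, B = μ₀Iφ/(4πR) with φ in radians; here φ = 1.047 rad.
So I = 4πRB/(μ₀φ) = 4π × 0.131 × 1.35×10⁻⁵ / (4π×10⁻⁷ × 1.047) = 16.9 A.

I ≈ 16.9 A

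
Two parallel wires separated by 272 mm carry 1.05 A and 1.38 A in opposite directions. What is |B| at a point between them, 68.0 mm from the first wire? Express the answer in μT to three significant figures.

B ≈ 4.44 μT

Each long wire gives B = μ₀I/(2πd). Distances are d₁ = 0.068 m and d₂ = 0.204 m.
B₁ = 3.09×10⁻⁶ T, B₂ = 1.35×10⁻⁶ T.
Between antiparallel currents both contributions point the same way, so they add. B = B₁ + B₂ = 3.09×10⁻⁶ + 1.35×10⁻⁶ = 4.44×10⁻⁶ T.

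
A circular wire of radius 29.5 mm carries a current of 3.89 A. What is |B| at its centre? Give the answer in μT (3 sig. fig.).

B ≈ 82.9 μT

At the centre of a circular loop the Biot–Savart law gives B = μ₀I/(2R).
B = (4π×10⁻⁷ × 3.89) / (2 × 0.0295) = 8.29×10⁻⁵ T.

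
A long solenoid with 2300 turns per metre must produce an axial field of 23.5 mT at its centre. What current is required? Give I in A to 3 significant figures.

Inside a long solenoid B = μ₀nI with n = 2300 m⁻¹, so I = B/(μ₀n).
I = 2.35×10⁻² / (4π×10⁻⁷ × 2300) = 8.13 A.

I ≈ 8.13 A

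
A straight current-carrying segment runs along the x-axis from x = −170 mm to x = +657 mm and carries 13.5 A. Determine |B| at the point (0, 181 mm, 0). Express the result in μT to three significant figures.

For a finite straight segment, B = (μ₀I/4πd)(sinθ₁ + sinθ₂), where θ₁, θ₂ are the angles from the perpendicular to each end.
The perpendicular distance is d = 0.181 m; the end-offsets along the wire are a = 0.17 m and b = 0.657 m.
sinθ₁ = 0.17/√(0.17²+0.181²) = 0.6846; sinθ₂ = 0.657/√(0.657²+0.181²) = 0.9641.
B = (4π×10⁻⁷ × 13.5) / (4π × 0.181) × (0.6846 + 0.9641) = 1.23×10⁻⁵ T.

B ≈ 12.3 μT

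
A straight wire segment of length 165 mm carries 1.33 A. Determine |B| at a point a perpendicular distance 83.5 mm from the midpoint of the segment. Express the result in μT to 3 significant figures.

For a finite straight segment, B = (μ₀I/4πd)(sinθ₁ + sinθ₂), where θ₁, θ₂ are the angles from the perpendicular to each end.
The perpendicular from the point meets the wire at its midpoint, so each end is L/2 = 0.0825 m away along the wire.
sinθ₁ = 0.0825/√(0.0825²+0.0835²) = 0.7028; sinθ₂ = 0.0825/√(0.0825²+0.0835²) = 0.7028.
B = (4π×10⁻⁷ × 1.33) / (4π × 0.0835) × (0.7028 + 0.7028) = 2.24×10⁻⁶ T.

B ≈ 2.24 μT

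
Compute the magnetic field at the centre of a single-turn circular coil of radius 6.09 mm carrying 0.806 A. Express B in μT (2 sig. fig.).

B ≈ 83 μT

At the centre of a circular loop the Biot–Savart law gives B = μ₀I/(2R).
B = (4π×10⁻⁷ × 0.806) / (2 × 0.00609) = 8.32×10⁻⁵ T.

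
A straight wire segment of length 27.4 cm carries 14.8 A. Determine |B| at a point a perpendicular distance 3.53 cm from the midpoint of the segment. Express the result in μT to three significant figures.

For a finite straight segment, B = (μ₀I/4πd)(sinθ₁ + sinθ₂), where θ₁, θ₂ are the angles from the perpendicular to each end.
The perpendicular from the point meets the wire at its midpoint, so each end is L/2 = 0.137 m away along the wire.
sinθ₁ = 0.137/√(0.137²+0.0353²) = 0.9684; sinθ₂ = 0.137/√(0.137²+0.0353²) = 0.9684.
B = (4π×10⁻⁷ × 14.8) / (4π × 0.0353) × (0.9684 + 0.9684) = 8.12×10⁻⁵ T.

B ≈ 81.2 μT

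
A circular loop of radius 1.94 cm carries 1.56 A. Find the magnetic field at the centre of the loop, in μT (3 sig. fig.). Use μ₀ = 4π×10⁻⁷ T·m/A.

B ≈ 50.5 μT

At the centre of a circular loop the Biot–Savart law gives B = μ₀I/(2R).
B = (4π×10⁻⁷ × 1.56) / (2 × 0.0194) = 5.05×10⁻⁵ T.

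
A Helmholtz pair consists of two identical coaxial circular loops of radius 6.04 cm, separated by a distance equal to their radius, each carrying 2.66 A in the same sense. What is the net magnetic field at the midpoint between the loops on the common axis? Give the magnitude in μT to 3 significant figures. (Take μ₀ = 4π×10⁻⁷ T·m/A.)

Each loop contributes B = μ₀IR²/[2(R²+z²)^(3/2)] on the axis, with z measured from that loop.
Loop 1 (z = 0.0302 m): B₁ = 1.98×10⁻⁵ T. Loop 2 (z = 0.0302 m): B₂ = 1.98×10⁻⁵ T.
The fields add: B = B₁ + B₂ = 3.96×10⁻⁵ T.

B ≈ 39.6 μT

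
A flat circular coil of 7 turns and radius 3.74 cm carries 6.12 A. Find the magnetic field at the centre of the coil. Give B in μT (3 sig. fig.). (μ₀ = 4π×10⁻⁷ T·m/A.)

B ≈ 720 μT

For an N-turn flat coil, B = Nμ₀I/(2R) with R = 0.0374 m.
B = 7 × 1.03×10⁻⁴ T = 7.20×10⁻⁴ T.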